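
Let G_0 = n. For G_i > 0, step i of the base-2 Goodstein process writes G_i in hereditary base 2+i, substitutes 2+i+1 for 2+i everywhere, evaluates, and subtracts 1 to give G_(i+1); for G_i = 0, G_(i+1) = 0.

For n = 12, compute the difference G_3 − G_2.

i=0: 12 = 2^(2 + 1) + 2^2 (b=2); 2→3: 3^(3 + 1) + 3^3 = 108; 108−1 = 107
i=1: 107 = 3^(3 + 1) + 2·3^2 + 2·3 + 2 (b=3); 3→4: 4^(4 + 1) + 2·4^2 + 2·4 + 2 = 1066; 1066−1 = 1065
i=2: 1065 = 4^(4 + 1) + 2·4^2 + 2·4 + 1 (b=4); 4→5: 5^(5 + 1) + 2·5^2 + 2·5 + 1 = 15686; 15686−1 = 15685

14620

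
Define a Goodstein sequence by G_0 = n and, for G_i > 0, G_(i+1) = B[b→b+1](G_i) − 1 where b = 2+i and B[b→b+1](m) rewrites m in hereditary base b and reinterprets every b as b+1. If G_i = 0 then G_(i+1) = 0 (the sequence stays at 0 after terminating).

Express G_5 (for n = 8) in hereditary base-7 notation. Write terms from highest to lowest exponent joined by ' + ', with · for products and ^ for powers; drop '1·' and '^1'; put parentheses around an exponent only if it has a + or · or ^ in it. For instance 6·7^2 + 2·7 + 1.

2·7^7 + 2·7^2 + 7 + 4

step 0: 8 = 2^(2 + 1); sub 3 for 2: 3^(3 + 1); = 81; G_1 = 81−1 = 80
step 1: 80 = 2·3^3 + 2·3^2 + 2·3 + 2; sub 4 for 3: 2·4^4 + 2·4^2 + 2·4 + 2; = 554; G_2 = 554−1 = 553
step 2: 553 = 2·4^4 + 2·4^2 + 2·4 + 1; sub 5 for 4: 2·5^5 + 2·5^2 + 2·5 + 1; = 6311; G_3 = 6311−1 = 6310
step 3: 6310 = 2·5^5 + 2·5^2 + 2·5; sub 6 for 5: 2·6^6 + 2·6^2 + 2·6; = 93396; G_4 = 93396−1 = 93395
step 4: 93395 = 2·6^6 + 2·6^2 + 6 + 5; sub 7 for 6: 2·7^7 + 2·7^2 + 7 + 5; = 1647196; G_5 = 1647196−1 = 1647195
step 5: 1647195 = 2·7^7 + 2·7^2 + 7 + 4; sub 8 for 7: 2·8^8 + 2·8^2 + 8 + 4; = 33554572; G_6 = 33554572−1 = 33554571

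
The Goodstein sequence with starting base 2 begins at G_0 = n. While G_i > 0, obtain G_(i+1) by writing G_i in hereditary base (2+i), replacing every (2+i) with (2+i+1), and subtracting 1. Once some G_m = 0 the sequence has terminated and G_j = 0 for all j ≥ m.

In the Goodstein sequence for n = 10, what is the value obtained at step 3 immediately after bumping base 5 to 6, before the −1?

279936

10 —HB2→ 2^(2 + 1) + 2 —bump→ 3^(3 + 1) + 3 = 84 —(−1)→ 83
83 —HB3→ 3^(3 + 1) + 2 —bump→ 4^(4 + 1) + 2 = 1026 —(−1)→ 1025
1025 —HB4→ 4^(4 + 1) + 1 —bump→ 5^(5 + 1) + 1 = 15626 —(−1)→ 15625
15625 —HB5→ 5^(5 + 1) —bump→ 6^(6 + 1) = 279936 —(−1)→ 279935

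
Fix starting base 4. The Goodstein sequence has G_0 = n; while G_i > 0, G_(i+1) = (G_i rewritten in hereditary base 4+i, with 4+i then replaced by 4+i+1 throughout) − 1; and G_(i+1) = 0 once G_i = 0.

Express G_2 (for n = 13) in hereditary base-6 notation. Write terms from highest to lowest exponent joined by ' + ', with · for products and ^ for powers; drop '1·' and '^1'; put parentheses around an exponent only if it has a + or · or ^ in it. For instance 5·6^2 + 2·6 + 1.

13 —HB4→ 3·4 + 1 —bump→ 3·5 + 1 = 16 —(−1)→ 15
15 —HB5→ 3·5 —bump→ 3·6 = 18 —(−1)→ 17
17 —HB6→ 2·6 + 5 —bump→ 2·7 + 5 = 19 —(−1)→ 18

2·6 + 5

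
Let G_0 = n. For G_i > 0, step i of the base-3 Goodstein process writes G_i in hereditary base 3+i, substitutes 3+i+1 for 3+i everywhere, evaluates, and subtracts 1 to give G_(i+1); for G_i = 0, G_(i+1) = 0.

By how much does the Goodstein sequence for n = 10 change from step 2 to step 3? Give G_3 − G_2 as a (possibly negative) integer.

(0) 10|_3 = 3^2 + 1 ↦ 4^2 + 1|_4 = 17 ⇒ 16
(1) 16|_4 = 4^2 ↦ 5^2|_5 = 25 ⇒ 24
(2) 24|_5 = 4·5 + 4 ↦ 4·6 + 4|_6 = 28 ⇒ 27

3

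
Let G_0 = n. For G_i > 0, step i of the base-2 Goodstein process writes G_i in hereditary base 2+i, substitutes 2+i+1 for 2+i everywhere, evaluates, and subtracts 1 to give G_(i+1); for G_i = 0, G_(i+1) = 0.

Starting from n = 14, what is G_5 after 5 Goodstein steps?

5862840

G_0=14  [base 2] 2^(2 + 1) + 2^2 + 2  →[2↦3]→  3^(3 + 1) + 3^3 + 3 = 111  −1 ⇒ G_1=110
G_1=110  [base 3] 3^(3 + 1) + 3^3 + 2  →[3↦4]→  4^(4 + 1) + 4^4 + 2 = 1282  −1 ⇒ G_2=1281
G_2=1281  [base 4] 4^(4 + 1) + 4^4 + 1  →[4↦5]→  5^(5 + 1) + 5^5 + 1 = 18751  −1 ⇒ G_3=18750
G_3=18750  [base 5] 5^(5 + 1) + 5^5  →[5↦6]→  6^(6 + 1) + 6^6 = 326592  −1 ⇒ G_4=326591
G_4=326591  [base 6] 6^(6 + 1) + 5·6^5 + 5·6^4 + 5·6^3 + 5·6^2 + 5·6 + 5  →[6↦7]→  7^(7 + 1) + 5·7^5 + 5·7^4 + 5·7^3 + 5·7^2 + 5·7 + 5 = 5862841  −1 ⇒ G_5=5862840
G_5=5862840  [base 7] 7^(7 + 1) + 5·7^5 + 5·7^4 + 5·7^3 + 5·7^2 + 5·7 + 4  →[7↦8]→  8^(8 + 1) + 5·8^5 + 5·8^4 + 5·8^3 + 5·8^2 + 5·8 + 4 = 134404972  −1 ⇒ G_6=134404971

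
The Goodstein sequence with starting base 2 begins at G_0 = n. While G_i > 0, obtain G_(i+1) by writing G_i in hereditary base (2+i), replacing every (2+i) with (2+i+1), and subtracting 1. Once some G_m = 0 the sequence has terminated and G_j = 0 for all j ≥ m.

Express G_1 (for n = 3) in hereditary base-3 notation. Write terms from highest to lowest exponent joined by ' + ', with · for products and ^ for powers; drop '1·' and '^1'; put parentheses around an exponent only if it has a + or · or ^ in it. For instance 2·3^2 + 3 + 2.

3

i=0: 3 = 2 + 1 (b=2); 2→3: 3 + 1 = 4; 4−1 = 3
i=1: 3 = 3 (b=3); 3→4: 4 = 4; 4−1 = 3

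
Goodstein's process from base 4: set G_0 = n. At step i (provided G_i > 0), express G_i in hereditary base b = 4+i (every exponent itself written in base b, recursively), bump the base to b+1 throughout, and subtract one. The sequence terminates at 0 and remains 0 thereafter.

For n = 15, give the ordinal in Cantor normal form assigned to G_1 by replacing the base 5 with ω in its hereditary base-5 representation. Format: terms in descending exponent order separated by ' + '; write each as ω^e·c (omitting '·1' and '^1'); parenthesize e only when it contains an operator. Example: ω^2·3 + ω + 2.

ω·3 + 2

i=0: 15 = 3·4 + 3 (b=4); 4→5: 3·5 + 3 = 18; 18−1 = 17
i=1: 17 = 3·5 + 2 (b=5); 5→6: 3·6 + 2 = 20; 20−1 = 19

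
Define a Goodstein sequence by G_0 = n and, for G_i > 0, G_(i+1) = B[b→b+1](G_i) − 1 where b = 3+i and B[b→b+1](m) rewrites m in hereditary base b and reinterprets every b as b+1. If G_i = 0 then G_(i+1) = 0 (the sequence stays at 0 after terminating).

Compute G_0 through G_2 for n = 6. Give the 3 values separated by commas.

6, 7, 7

G_0=6  [base 3] 2·3  →[3↦4]→  2·4 = 8  −1 ⇒ G_1=7
G_1=7  [base 4] 4 + 3  →[4↦5]→  5 + 3 = 8  −1 ⇒ G_2=7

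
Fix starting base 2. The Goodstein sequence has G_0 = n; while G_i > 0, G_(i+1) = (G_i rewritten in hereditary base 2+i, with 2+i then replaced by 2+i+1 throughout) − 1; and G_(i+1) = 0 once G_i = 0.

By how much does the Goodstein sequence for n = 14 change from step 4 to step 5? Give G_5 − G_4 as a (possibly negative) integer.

i=0: 14 = 2^(2 + 1) + 2^2 + 2 (b=2); 2→3: 3^(3 + 1) + 3^3 + 3 = 111; 111−1 = 110
i=1: 110 = 3^(3 + 1) + 3^3 + 2 (b=3); 3→4: 4^(4 + 1) + 4^4 + 2 = 1282; 1282−1 = 1281
i=2: 1281 = 4^(4 + 1) + 4^4 + 1 (b=4); 4→5: 5^(5 + 1) + 5^5 + 1 = 18751; 18751−1 = 18750
i=3: 18750 = 5^(5 + 1) + 5^5 (b=5); 5→6: 6^(6 + 1) + 6^6 = 326592; 326592−1 = 326591
i=4: 326591 = 6^(6 + 1) + 5·6^5 + 5·6^4 + 5·6^3 + 5·6^2 + 5·6 + 5 (b=6); 6→7: 7^(7 + 1) + 5·7^5 + 5·7^4 + 5·7^3 + 5·7^2 + 5·7 + 5 = 5862841; 5862841−1 = 5862840

5536249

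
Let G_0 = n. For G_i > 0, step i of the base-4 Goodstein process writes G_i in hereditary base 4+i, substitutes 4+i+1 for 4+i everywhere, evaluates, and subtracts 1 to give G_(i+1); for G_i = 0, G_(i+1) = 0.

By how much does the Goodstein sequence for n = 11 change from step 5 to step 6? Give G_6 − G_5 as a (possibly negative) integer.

base 4: 11 = 2·4 + 3; at 5: 2·5 + 3 = 13; next = 12
base 5: 12 = 2·5 + 2; at 6: 2·6 + 2 = 14; next = 13
base 6: 13 = 2·6 + 1; at 7: 2·7 + 1 = 15; next = 14
base 7: 14 = 2·7; at 8: 2·8 = 16; next = 15
base 8: 15 = 8 + 7; at 9: 9 + 7 = 16; next = 15
base 9: 15 = 9 + 6; at 10: 10 + 6 = 16; next = 15

0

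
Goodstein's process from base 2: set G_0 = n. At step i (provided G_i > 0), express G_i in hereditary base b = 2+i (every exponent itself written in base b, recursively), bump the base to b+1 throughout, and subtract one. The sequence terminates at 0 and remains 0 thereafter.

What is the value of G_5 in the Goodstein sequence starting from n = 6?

98039

G_0=6  [base 2] 2^2 + 2  →[2↦3]→  3^3 + 3 = 30  −1 ⇒ G_1=29
G_1=29  [base 3] 3^3 + 2  →[3↦4]→  4^4 + 2 = 258  −1 ⇒ G_2=257
G_2=257  [base 4] 4^4 + 1  →[4↦5]→  5^5 + 1 = 3126  −1 ⇒ G_3=3125
G_3=3125  [base 5] 5^5  →[5↦6]→  6^6 = 46656  −1 ⇒ G_4=46655
G_4=46655  [base 6] 5·6^5 + 5·6^4 + 5·6^3 + 5·6^2 + 5·6 + 5  →[6↦7]→  5·7^5 + 5·7^4 + 5·7^3 + 5·7^2 + 5·7 + 5 = 98040  −1 ⇒ G_5=98039
G_5=98039  [base 7] 5·7^5 + 5·7^4 + 5·7^3 + 5·7^2 + 5·7 + 4  →[7↦8]→  5·8^5 + 5·8^4 + 5·8^3 + 5·8^2 + 5·8 + 4 = 187244  −1 ⇒ G_6=187243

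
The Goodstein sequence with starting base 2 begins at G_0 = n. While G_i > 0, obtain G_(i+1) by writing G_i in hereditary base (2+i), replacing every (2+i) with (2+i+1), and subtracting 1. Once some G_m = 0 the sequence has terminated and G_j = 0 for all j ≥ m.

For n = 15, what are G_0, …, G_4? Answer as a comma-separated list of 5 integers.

[0] 15 ≡ 2^(2 + 1) + 2^2 + 2 + 1 (base 2). Lift 3: 112. −1: 111.
[1] 111 ≡ 3^(3 + 1) + 3^3 + 3 (base 3). Lift 4: 1284. −1: 1283.
[2] 1283 ≡ 4^(4 + 1) + 4^4 + 3 (base 4). Lift 5: 18753. −1: 18752.
[3] 18752 ≡ 5^(5 + 1) + 5^5 + 2 (base 5). Lift 6: 326594. −1: 326593.

15, 111, 1283, 18752, 326593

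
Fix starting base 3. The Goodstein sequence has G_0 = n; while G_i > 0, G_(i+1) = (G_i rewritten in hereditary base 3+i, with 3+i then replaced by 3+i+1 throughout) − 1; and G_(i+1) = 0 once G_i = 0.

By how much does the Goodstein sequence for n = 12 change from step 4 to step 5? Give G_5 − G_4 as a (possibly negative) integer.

G_0 = 12. HB_3(12) = 3^2 + 3. Bump = 20. G_1 = 19.
G_1 = 19. HB_4(19) = 4^2 + 3. Bump = 28. G_2 = 27.
G_2 = 27. HB_5(27) = 5^2 + 2. Bump = 38. G_3 = 37.
G_3 = 37. HB_6(37) = 6^2 + 1. Bump = 50. G_4 = 49.
G_4 = 49. HB_7(49) = 7^2. Bump = 64. G_5 = 63.

14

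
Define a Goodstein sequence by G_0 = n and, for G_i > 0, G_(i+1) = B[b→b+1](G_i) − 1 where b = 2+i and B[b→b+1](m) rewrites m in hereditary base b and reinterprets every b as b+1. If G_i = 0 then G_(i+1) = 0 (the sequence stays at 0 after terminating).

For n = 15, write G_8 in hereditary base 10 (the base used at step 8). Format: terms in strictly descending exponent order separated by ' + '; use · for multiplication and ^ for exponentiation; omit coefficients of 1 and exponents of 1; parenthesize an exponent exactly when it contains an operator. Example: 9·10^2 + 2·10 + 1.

(0) 15|_2 = 2^(2 + 1) + 2^2 + 2 + 1 ↦ 3^(3 + 1) + 3^3 + 3 + 1|_3 = 112 ⇒ 111
(1) 111|_3 = 3^(3 + 1) + 3^3 + 3 ↦ 4^(4 + 1) + 4^4 + 4|_4 = 1284 ⇒ 1283
(2) 1283|_4 = 4^(4 + 1) + 4^4 + 3 ↦ 5^(5 + 1) + 5^5 + 3|_5 = 18753 ⇒ 18752
(3) 18752|_5 = 5^(5 + 1) + 5^5 + 2 ↦ 6^(6 + 1) + 6^6 + 2|_6 = 326594 ⇒ 326593
(4) 326593|_6 = 6^(6 + 1) + 6^6 + 1 ↦ 7^(7 + 1) + 7^7 + 1|_7 = 6588345 ⇒ 6588344
(5) 6588344|_7 = 7^(7 + 1) + 7^7 ↦ 8^(8 + 1) + 8^8|_8 = 150994944 ⇒ 150994943
(6) 150994943|_8 = 8^(8 + 1) + 7·8^7 + 7·8^6 + 7·8^5 + 7·8^4 + 7·8^3 + 7·8^2 + 7·8 + 7 ↦ 9^(9 + 1) + 7·9^7 + 7·9^6 + 7·9^5 + 7·9^4 + 7·9^3 + 7·9^2 + 7·9 + 7|_9 = 3524450281 ⇒ 3524450280
(7) 3524450280|_9 = 9^(9 + 1) + 7·9^7 + 7·9^6 + 7·9^5 + 7·9^4 + 7·9^3 + 7·9^2 + 7·9 + 6 ↦ 10^(10 + 1) + 7·10^7 + 7·10^6 + 7·10^5 + 7·10^4 + 7·10^3 + 7·10^2 + 7·10 + 6|_10 = 100077777776 ⇒ 100077777775

10^(10 + 1) + 7·10^7 + 7·10^6 + 7·10^5 + 7·10^4 + 7·10^3 + 7·10^2 + 7·10 + 5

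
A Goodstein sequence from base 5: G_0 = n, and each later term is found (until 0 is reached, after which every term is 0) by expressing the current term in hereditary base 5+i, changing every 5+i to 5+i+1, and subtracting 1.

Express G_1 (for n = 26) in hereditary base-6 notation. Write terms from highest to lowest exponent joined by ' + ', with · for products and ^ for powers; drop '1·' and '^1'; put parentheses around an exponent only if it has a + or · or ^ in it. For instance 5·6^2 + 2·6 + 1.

6^2

26 —HB5→ 5^2 + 1 —bump→ 6^2 + 1 = 37 —(−1)→ 36
36 —HB6→ 6^2 —bump→ 7^2 = 49 —(−1)→ 48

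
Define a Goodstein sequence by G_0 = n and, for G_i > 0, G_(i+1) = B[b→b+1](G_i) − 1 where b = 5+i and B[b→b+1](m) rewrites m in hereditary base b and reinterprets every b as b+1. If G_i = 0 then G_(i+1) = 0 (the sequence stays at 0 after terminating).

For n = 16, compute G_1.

18

i=0: 16 = 3·5 + 1 (b=5); 5→6: 3·6 + 1 = 19; 19−1 = 18
i=1: 18 = 3·6 (b=6); 6→7: 3·7 = 21; 21−1 = 20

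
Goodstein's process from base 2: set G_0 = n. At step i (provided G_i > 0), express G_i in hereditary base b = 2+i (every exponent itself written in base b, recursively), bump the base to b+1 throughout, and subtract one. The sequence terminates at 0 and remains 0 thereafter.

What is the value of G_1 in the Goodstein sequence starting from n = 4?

26

(0) 4|_2 = 2^2 ↦ 3^3|_3 = 27 ⇒ 26
(1) 26|_3 = 2·3^2 + 2·3 + 2 ↦ 2·4^2 + 2·4 + 2|_4 = 42 ⇒ 41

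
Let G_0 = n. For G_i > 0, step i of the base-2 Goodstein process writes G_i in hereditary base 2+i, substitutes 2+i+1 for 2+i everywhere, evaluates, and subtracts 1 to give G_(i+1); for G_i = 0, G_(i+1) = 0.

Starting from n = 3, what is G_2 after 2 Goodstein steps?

3 —HB2→ 2 + 1 —bump→ 3 + 1 = 4 —(−1)→ 3
3 —HB3→ 3 —bump→ 4 = 4 —(−1)→ 3
3 —HB4→ 3 —bump→ 3 = 3 —(−1)→ 2

3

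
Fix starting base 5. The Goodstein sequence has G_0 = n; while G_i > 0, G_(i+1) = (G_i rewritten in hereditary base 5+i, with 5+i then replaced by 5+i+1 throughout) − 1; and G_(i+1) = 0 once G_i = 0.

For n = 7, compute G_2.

(0) 7|_5 = 5 + 2 ↦ 6 + 2|_6 = 8 ⇒ 7
(1) 7|_6 = 6 + 1 ↦ 7 + 1|_7 = 8 ⇒ 7
(2) 7|_7 = 7 ↦ 8|_8 = 8 ⇒ 7

7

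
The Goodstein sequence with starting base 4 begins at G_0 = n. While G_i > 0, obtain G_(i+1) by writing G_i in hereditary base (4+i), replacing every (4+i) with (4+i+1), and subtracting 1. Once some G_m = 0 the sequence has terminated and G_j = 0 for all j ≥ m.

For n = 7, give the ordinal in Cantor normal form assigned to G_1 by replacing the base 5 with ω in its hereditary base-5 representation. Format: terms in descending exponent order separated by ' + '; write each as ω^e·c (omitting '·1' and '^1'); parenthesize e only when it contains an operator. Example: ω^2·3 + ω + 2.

ω + 2

i=0: 7 = 4 + 3 (b=4); 4→5: 5 + 3 = 8; 8−1 = 7
i=1: 7 = 5 + 2 (b=5); 5→6: 6 + 2 = 8; 8−1 = 7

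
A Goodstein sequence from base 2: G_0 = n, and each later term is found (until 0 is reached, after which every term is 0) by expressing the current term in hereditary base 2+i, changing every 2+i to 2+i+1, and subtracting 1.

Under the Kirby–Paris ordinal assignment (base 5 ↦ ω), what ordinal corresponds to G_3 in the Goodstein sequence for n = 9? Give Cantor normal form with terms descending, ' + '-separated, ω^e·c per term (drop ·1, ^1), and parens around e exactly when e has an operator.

step 0: 9 = 2^(2 + 1) + 1; sub 3 for 2: 3^(3 + 1) + 1; = 82; G_1 = 82−1 = 81
step 1: 81 = 3^(3 + 1); sub 4 for 3: 4^(4 + 1); = 1024; G_2 = 1024−1 = 1023
step 2: 1023 = 3·4^4 + 3·4^3 + 3·4^2 + 3·4 + 3; sub 5 for 4: 3·5^5 + 3·5^3 + 3·5^2 + 3·5 + 3; = 9843; G_3 = 9843−1 = 9842
step 3: 9842 = 3·5^5 + 3·5^3 + 3·5^2 + 3·5 + 2; sub 6 for 5: 3·6^6 + 3·6^3 + 3·6^2 + 3·6 + 2; = 140744; G_4 = 140744−1 = 140743

ω^ω·3 + ω^3·3 + ω^2·3 + ω·3 + 2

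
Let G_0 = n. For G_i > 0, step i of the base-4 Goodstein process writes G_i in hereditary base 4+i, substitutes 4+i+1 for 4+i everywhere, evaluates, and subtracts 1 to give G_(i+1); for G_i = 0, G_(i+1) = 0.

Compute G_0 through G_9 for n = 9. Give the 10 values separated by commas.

9, 10, 11, 11, 11, 11, 11, 11, 11, 10

G_0 = 9. HB_4(9) = 2·4 + 1. Bump = 11. G_1 = 10.
G_1 = 10. HB_5(10) = 2·5. Bump = 12. G_2 = 11.
G_2 = 11. HB_6(11) = 6 + 5. Bump = 12. G_3 = 11.
G_3 = 11. HB_7(11) = 7 + 4. Bump = 12. G_4 = 11.
G_4 = 11. HB_8(11) = 8 + 3. Bump = 12. G_5 = 11.
G_5 = 11. HB_9(11) = 9 + 2. Bump = 12. G_6 = 11.
G_6 = 11. HB_10(11) = 10 + 1. Bump = 12. G_7 = 11.
G_7 = 11. HB_11(11) = 11. Bump = 12. G_8 = 11.
G_8 = 11. HB_12(11) = 11. Bump = 11. G_9 = 10.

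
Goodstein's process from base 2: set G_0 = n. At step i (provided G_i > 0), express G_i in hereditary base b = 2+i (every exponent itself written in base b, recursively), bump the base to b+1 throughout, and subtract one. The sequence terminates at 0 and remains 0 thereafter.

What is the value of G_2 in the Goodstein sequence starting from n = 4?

base 2: 4 = 2^2; at 3: 3^3 = 27; next = 26
base 3: 26 = 2·3^2 + 2·3 + 2; at 4: 2·4^2 + 2·4 + 2 = 42; next = 41
base 4: 41 = 2·4^2 + 2·4 + 1; at 5: 2·5^2 + 2·5 + 1 = 61; next = 60

41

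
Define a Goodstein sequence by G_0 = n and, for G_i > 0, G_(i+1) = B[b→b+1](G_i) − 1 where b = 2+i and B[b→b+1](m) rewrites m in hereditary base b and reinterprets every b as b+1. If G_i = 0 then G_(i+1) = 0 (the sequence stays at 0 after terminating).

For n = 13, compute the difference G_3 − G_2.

14813

[0] 13 ≡ 2^(2 + 1) + 2^2 + 1 (base 2). Lift 3: 109. −1: 108.
[1] 108 ≡ 3^(3 + 1) + 3^3 (base 3). Lift 4: 1280. −1: 1279.
[2] 1279 ≡ 4^(4 + 1) + 3·4^3 + 3·4^2 + 3·4 + 3 (base 4). Lift 5: 16093. −1: 16092.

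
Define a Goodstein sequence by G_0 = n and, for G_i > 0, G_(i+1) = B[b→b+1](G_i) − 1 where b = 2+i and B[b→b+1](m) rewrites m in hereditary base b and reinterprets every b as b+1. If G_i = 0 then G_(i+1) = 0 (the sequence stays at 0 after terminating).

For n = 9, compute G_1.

G_0=9  [base 2] 2^(2 + 1) + 1  →[2↦3]→  3^(3 + 1) + 1 = 82  −1 ⇒ G_1=81
G_1=81  [base 3] 3^(3 + 1)  →[3↦4]→  4^(4 + 1) = 1024  −1 ⇒ G_2=1023

81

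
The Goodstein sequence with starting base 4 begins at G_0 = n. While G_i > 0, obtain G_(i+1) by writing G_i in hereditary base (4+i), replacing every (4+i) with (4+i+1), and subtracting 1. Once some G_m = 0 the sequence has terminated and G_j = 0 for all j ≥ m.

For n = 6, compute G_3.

6

[0] 6 ≡ 4 + 2 (base 4). Lift 5: 7. −1: 6.
[1] 6 ≡ 5 + 1 (base 5). Lift 6: 7. −1: 6.
[2] 6 ≡ 6 (base 6). Lift 7: 7. −1: 6.
[3] 6 ≡ 6 (base 7). Lift 8: 6. −1: 5.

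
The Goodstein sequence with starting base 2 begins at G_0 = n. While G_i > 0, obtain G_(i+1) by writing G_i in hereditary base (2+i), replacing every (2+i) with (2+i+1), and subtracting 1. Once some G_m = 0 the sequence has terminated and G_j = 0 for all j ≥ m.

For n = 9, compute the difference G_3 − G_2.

8819

i=0: 9 = 2^(2 + 1) + 1 (b=2); 2→3: 3^(3 + 1) + 1 = 82; 82−1 = 81
i=1: 81 = 3^(3 + 1) (b=3); 3→4: 4^(4 + 1) = 1024; 1024−1 = 1023
i=2: 1023 = 3·4^4 + 3·4^3 + 3·4^2 + 3·4 + 3 (b=4); 4→5: 3·5^5 + 3·5^3 + 3·5^2 + 3·5 + 3 = 9843; 9843−1 = 9842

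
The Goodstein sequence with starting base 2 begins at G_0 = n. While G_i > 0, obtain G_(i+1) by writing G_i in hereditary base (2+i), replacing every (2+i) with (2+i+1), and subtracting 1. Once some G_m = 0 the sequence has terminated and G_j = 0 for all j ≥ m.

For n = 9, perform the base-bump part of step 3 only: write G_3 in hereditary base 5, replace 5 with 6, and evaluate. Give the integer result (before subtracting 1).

G_0 = 9. HB_2(9) = 2^(2 + 1) + 1. Bump = 82. G_1 = 81.
G_1 = 81. HB_3(81) = 3^(3 + 1). Bump = 1024. G_2 = 1023.
G_2 = 1023. HB_4(1023) = 3·4^4 + 3·4^3 + 3·4^2 + 3·4 + 3. Bump = 9843. G_3 = 9842.
G_3 = 9842. HB_5(9842) = 3·5^5 + 3·5^3 + 3·5^2 + 3·5 + 2. Bump = 140744. G_4 = 140743.

140744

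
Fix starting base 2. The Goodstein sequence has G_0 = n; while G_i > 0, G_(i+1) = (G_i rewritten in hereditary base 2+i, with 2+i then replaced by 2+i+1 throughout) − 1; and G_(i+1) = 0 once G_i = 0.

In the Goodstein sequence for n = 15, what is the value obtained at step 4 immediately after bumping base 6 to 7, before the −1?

G_0=15  [base 2] 2^(2 + 1) + 2^2 + 2 + 1  →[2↦3]→  3^(3 + 1) + 3^3 + 3 + 1 = 112  −1 ⇒ G_1=111
G_1=111  [base 3] 3^(3 + 1) + 3^3 + 3  →[3↦4]→  4^(4 + 1) + 4^4 + 4 = 1284  −1 ⇒ G_2=1283
G_2=1283  [base 4] 4^(4 + 1) + 4^4 + 3  →[4↦5]→  5^(5 + 1) + 5^5 + 3 = 18753  −1 ⇒ G_3=18752
G_3=18752  [base 5] 5^(5 + 1) + 5^5 + 2  →[5↦6]→  6^(6 + 1) + 6^6 + 2 = 326594  −1 ⇒ G_4=326593
G_4=326593  [base 6] 6^(6 + 1) + 6^6 + 1  →[6↦7]→  7^(7 + 1) + 7^7 + 1 = 6588345  −1 ⇒ G_5=6588344

6588345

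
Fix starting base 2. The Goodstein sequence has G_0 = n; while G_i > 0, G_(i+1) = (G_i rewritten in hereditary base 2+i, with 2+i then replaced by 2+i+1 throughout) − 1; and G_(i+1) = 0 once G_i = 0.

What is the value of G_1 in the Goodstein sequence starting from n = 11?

G_0=11  [base 2] 2^(2 + 1) + 2 + 1  →[2↦3]→  3^(3 + 1) + 3 + 1 = 85  −1 ⇒ G_1=84
G_1=84  [base 3] 3^(3 + 1) + 3  →[3↦4]→  4^(4 + 1) + 4 = 1028  −1 ⇒ G_2=1027

84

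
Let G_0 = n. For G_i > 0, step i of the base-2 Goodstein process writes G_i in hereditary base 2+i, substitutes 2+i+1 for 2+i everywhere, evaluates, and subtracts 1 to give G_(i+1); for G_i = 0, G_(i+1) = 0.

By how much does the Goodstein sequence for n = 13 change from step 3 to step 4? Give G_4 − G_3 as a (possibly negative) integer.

264619

(0) 13|_2 = 2^(2 + 1) + 2^2 + 1 ↦ 3^(3 + 1) + 3^3 + 1|_3 = 109 ⇒ 108
(1) 108|_3 = 3^(3 + 1) + 3^3 ↦ 4^(4 + 1) + 4^4|_4 = 1280 ⇒ 1279
(2) 1279|_4 = 4^(4 + 1) + 3·4^3 + 3·4^2 + 3·4 + 3 ↦ 5^(5 + 1) + 3·5^3 + 3·5^2 + 3·5 + 3|_5 = 16093 ⇒ 16092
(3) 16092|_5 = 5^(5 + 1) + 3·5^3 + 3·5^2 + 3·5 + 2 ↦ 6^(6 + 1) + 3·6^3 + 3·6^2 + 3·6 + 2|_6 = 280712 ⇒ 280711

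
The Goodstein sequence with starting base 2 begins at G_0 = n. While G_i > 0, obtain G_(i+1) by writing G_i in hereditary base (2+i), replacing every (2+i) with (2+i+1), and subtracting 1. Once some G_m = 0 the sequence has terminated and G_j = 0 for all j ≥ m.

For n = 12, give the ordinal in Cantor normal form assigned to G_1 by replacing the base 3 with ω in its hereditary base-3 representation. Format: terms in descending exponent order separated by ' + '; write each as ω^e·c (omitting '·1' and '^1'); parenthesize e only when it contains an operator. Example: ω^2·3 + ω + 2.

step 0: 12 = 2^(2 + 1) + 2^2; sub 3 for 2: 3^(3 + 1) + 3^3; = 108; G_1 = 108−1 = 107
step 1: 107 = 3^(3 + 1) + 2·3^2 + 2·3 + 2; sub 4 for 3: 4^(4 + 1) + 2·4^2 + 2·4 + 2; = 1066; G_2 = 1066−1 = 1065

ω^(ω + 1) + ω^2·2 + ω·2 + 2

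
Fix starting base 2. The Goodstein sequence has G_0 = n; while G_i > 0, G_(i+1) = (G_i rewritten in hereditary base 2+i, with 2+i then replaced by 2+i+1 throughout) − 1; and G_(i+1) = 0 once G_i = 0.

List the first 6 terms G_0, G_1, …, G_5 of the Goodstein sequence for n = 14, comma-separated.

14, 110, 1281, 18750, 326591, 5862840

G_0 = 14. HB_2(14) = 2^(2 + 1) + 2^2 + 2. Bump = 111. G_1 = 110.
G_1 = 110. HB_3(110) = 3^(3 + 1) + 3^3 + 2. Bump = 1282. G_2 = 1281.
G_2 = 1281. HB_4(1281) = 4^(4 + 1) + 4^4 + 1. Bump = 18751. G_3 = 18750.
G_3 = 18750. HB_5(18750) = 5^(5 + 1) + 5^5. Bump = 326592. G_4 = 326591.
G_4 = 326591. HB_6(326591) = 6^(6 + 1) + 5·6^5 + 5·6^4 + 5·6^3 + 5·6^2 + 5·6 + 5. Bump = 5862841. G_5 = 5862840.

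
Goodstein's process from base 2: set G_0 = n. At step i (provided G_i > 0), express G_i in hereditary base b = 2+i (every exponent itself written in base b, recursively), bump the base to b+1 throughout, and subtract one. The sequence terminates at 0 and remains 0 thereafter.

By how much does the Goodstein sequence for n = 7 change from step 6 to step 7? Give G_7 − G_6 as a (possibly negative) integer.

20888664

(0) 7|_2 = 2^2 + 2 + 1 ↦ 3^3 + 3 + 1|_3 = 31 ⇒ 30
(1) 30|_3 = 3^3 + 3 ↦ 4^4 + 4|_4 = 260 ⇒ 259
(2) 259|_4 = 4^4 + 3 ↦ 5^5 + 3|_5 = 3128 ⇒ 3127
(3) 3127|_5 = 5^5 + 2 ↦ 6^6 + 2|_6 = 46658 ⇒ 46657
(4) 46657|_6 = 6^6 + 1 ↦ 7^7 + 1|_7 = 823544 ⇒ 823543
(5) 823543|_7 = 7^7 ↦ 8^8|_8 = 16777216 ⇒ 16777215
(6) 16777215|_8 = 7·8^7 + 7·8^6 + 7·8^5 + 7·8^4 + 7·8^3 + 7·8^2 + 7·8 + 7 ↦ 7·9^7 + 7·9^6 + 7·9^5 + 7·9^4 + 7·9^3 + 7·9^2 + 7·9 + 7|_9 = 37665880 ⇒ 37665879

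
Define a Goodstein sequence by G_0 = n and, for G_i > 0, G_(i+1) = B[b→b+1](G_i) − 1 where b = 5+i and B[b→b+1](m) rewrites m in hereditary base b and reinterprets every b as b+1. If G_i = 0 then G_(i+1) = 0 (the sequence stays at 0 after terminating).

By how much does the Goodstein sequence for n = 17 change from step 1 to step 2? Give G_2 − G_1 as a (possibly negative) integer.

17 —HB5→ 3·5 + 2 —bump→ 3·6 + 2 = 20 —(−1)→ 19
19 —HB6→ 3·6 + 1 —bump→ 3·7 + 1 = 22 —(−1)→ 21

2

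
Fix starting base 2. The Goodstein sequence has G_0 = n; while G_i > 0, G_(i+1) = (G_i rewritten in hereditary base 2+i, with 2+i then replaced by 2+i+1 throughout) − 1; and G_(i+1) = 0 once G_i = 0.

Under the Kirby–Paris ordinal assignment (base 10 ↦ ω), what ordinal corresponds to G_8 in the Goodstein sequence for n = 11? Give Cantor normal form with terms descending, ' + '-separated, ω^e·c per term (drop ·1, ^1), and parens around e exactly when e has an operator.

G_0 = 11. HB_2(11) = 2^(2 + 1) + 2 + 1. Bump = 85. G_1 = 84.
G_1 = 84. HB_3(84) = 3^(3 + 1) + 3. Bump = 1028. G_2 = 1027.
G_2 = 1027. HB_4(1027) = 4^(4 + 1) + 3. Bump = 15628. G_3 = 15627.
G_3 = 15627. HB_5(15627) = 5^(5 + 1) + 2. Bump = 279938. G_4 = 279937.
G_4 = 279937. HB_6(279937) = 6^(6 + 1) + 1. Bump = 5764802. G_5 = 5764801.
G_5 = 5764801. HB_7(5764801) = 7^(7 + 1). Bump = 134217728. G_6 = 134217727.
G_6 = 134217727. HB_8(134217727) = 7·8^8 + 7·8^7 + 7·8^6 + 7·8^5 + 7·8^4 + 7·8^3 + 7·8^2 + 7·8 + 7. Bump = 2749609303. G_7 = 2749609302.
G_7 = 2749609302. HB_9(2749609302) = 7·9^9 + 7·9^7 + 7·9^6 + 7·9^5 + 7·9^4 + 7·9^3 + 7·9^2 + 7·9 + 6. Bump = 70077777776. G_8 = 70077777775.

ω^ω·7 + ω^7·7 + ω^6·7 + ω^5·7 + ω^4·7 + ω^3·7 + ω^2·7 + ω·7 + 5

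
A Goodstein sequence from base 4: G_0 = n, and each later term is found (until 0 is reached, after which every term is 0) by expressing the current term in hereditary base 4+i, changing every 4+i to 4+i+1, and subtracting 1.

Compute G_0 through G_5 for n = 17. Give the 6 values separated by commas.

[0] 17 ≡ 4^2 + 1 (base 4). Lift 5: 26. −1: 25.
[1] 25 ≡ 5^2 (base 5). Lift 6: 36. −1: 35.
[2] 35 ≡ 5·6 + 5 (base 6). Lift 7: 40. −1: 39.
[3] 39 ≡ 5·7 + 4 (base 7). Lift 8: 44. −1: 43.
[4] 43 ≡ 5·8 + 3 (base 8). Lift 9: 48. −1: 47.

17, 25, 35, 39, 43, 47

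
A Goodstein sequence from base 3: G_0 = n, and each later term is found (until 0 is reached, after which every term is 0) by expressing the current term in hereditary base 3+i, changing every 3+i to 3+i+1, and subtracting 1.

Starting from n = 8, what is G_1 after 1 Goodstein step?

9

(0) 8|_3 = 2·3 + 2 ↦ 2·4 + 2|_4 = 10 ⇒ 9
(1) 9|_4 = 2·4 + 1 ↦ 2·5 + 1|_5 = 11 ⇒ 10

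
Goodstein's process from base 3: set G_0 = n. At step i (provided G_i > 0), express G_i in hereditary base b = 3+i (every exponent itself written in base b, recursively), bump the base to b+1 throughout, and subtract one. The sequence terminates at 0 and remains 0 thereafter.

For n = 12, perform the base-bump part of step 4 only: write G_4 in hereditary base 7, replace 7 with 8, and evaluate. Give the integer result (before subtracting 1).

12 —HB3→ 3^2 + 3 —bump→ 4^2 + 4 = 20 —(−1)→ 19
19 —HB4→ 4^2 + 3 —bump→ 5^2 + 3 = 28 —(−1)→ 27
27 —HB5→ 5^2 + 2 —bump→ 6^2 + 2 = 38 —(−1)→ 37
37 —HB6→ 6^2 + 1 —bump→ 7^2 + 1 = 50 —(−1)→ 49
49 —HB7→ 7^2 —bump→ 8^2 = 64 —(−1)→ 63

64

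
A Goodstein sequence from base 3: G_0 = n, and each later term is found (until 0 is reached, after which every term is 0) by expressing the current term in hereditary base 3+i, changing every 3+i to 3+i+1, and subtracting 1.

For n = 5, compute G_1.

5

base 3: 5 = 3 + 2; at 4: 4 + 2 = 6; next = 5
base 4: 5 = 4 + 1; at 5: 5 + 1 = 6; next = 5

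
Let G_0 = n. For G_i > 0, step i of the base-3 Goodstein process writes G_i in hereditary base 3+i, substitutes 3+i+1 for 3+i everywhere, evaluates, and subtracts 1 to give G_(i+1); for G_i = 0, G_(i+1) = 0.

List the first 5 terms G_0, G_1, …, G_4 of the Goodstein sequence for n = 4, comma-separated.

4 —HB3→ 3 + 1 —bump→ 4 + 1 = 5 —(−1)→ 4
4 —HB4→ 4 —bump→ 5 = 5 —(−1)→ 4
4 —HB5→ 4 —bump→ 4 = 4 —(−1)→ 3
3 —HB6→ 3 —bump→ 3 = 3 —(−1)→ 2

4, 4, 4, 3, 2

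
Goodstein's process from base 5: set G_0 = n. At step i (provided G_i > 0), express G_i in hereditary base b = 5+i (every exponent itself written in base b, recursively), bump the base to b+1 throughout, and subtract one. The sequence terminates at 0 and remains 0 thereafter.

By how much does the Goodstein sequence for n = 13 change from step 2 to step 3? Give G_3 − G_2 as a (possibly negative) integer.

base 5: 13 = 2·5 + 3; at 6: 2·6 + 3 = 15; next = 14
base 6: 14 = 2·6 + 2; at 7: 2·7 + 2 = 16; next = 15
base 7: 15 = 2·7 + 1; at 8: 2·8 + 1 = 17; next = 16

1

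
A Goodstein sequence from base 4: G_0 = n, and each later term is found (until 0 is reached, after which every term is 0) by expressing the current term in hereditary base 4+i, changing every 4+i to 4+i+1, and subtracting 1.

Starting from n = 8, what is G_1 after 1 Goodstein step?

(0) 8|_4 = 2·4 ↦ 2·5|_5 = 10 ⇒ 9
(1) 9|_5 = 5 + 4 ↦ 6 + 4|_6 = 10 ⇒ 9

9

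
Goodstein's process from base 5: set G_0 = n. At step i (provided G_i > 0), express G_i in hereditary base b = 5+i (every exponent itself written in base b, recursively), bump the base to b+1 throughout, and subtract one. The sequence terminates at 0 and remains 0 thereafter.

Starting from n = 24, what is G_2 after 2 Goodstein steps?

30

G_0=24  [base 5] 4·5 + 4  →[5↦6]→  4·6 + 4 = 28  −1 ⇒ G_1=27
G_1=27  [base 6] 4·6 + 3  →[6↦7]→  4·7 + 3 = 31  −1 ⇒ G_2=30
G_2=30  [base 7] 4·7 + 2  →[7↦8]→  4·8 + 2 = 34  −1 ⇒ G_3=33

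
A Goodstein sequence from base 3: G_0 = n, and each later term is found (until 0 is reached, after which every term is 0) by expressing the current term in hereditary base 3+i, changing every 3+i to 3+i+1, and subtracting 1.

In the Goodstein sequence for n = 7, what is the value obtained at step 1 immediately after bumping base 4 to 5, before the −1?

[0] 7 ≡ 2·3 + 1 (base 3). Lift 4: 9. −1: 8.
[1] 8 ≡ 2·4 (base 4). Lift 5: 10. −1: 9.

10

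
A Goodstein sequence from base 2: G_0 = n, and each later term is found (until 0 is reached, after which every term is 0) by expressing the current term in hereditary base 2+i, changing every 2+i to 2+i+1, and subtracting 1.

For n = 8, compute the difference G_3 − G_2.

5757

(0) 8|_2 = 2^(2 + 1) ↦ 3^(3 + 1)|_3 = 81 ⇒ 80
(1) 80|_3 = 2·3^3 + 2·3^2 + 2·3 + 2 ↦ 2·4^4 + 2·4^2 + 2·4 + 2|_4 = 554 ⇒ 553
(2) 553|_4 = 2·4^4 + 2·4^2 + 2·4 + 1 ↦ 2·5^5 + 2·5^2 + 2·5 + 1|_5 = 6311 ⇒ 6310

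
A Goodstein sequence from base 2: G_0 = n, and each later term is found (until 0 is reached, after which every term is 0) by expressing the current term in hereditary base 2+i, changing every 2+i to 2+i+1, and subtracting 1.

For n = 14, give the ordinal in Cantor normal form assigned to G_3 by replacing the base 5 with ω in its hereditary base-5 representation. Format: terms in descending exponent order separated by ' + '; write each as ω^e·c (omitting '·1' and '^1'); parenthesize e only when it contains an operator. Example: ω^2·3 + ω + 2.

G_0=14  [base 2] 2^(2 + 1) + 2^2 + 2  →[2↦3]→  3^(3 + 1) + 3^3 + 3 = 111  −1 ⇒ G_1=110
G_1=110  [base 3] 3^(3 + 1) + 3^3 + 2  →[3↦4]→  4^(4 + 1) + 4^4 + 2 = 1282  −1 ⇒ G_2=1281
G_2=1281  [base 4] 4^(4 + 1) + 4^4 + 1  →[4↦5]→  5^(5 + 1) + 5^5 + 1 = 18751  −1 ⇒ G_3=18750
G_3=18750  [base 5] 5^(5 + 1) + 5^5  →[5↦6]→  6^(6 + 1) + 6^6 = 326592  −1 ⇒ G_4=326591

ω^(ω + 1) + ω^ω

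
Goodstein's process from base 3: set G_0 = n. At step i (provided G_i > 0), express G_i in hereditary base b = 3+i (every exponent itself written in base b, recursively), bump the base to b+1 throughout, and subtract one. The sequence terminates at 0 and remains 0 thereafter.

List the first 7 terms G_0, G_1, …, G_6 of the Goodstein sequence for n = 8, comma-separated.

8, 9, 10, 11, 11, 11, 11

base 3: 8 = 2·3 + 2; at 4: 2·4 + 2 = 10; next = 9
base 4: 9 = 2·4 + 1; at 5: 2·5 + 1 = 11; next = 10
base 5: 10 = 2·5; at 6: 2·6 = 12; next = 11
base 6: 11 = 6 + 5; at 7: 7 + 5 = 12; next = 11
base 7: 11 = 7 + 4; at 8: 8 + 4 = 12; next = 11
base 8: 11 = 8 + 3; at 9: 9 + 3 = 12; next = 11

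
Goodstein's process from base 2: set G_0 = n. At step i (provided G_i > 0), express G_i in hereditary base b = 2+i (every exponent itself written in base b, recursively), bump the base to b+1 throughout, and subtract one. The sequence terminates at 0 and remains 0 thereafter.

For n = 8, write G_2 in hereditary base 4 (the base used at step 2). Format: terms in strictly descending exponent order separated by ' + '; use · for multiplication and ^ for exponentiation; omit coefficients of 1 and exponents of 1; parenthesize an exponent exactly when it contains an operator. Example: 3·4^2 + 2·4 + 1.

8 —HB2→ 2^(2 + 1) —bump→ 3^(3 + 1) = 81 —(−1)→ 80
80 —HB3→ 2·3^3 + 2·3^2 + 2·3 + 2 —bump→ 2·4^4 + 2·4^2 + 2·4 + 2 = 554 —(−1)→ 553
553 —HB4→ 2·4^4 + 2·4^2 + 2·4 + 1 —bump→ 2·5^5 + 2·5^2 + 2·5 + 1 = 6311 —(−1)→ 6310

2·4^4 + 2·4^2 + 2·4 + 1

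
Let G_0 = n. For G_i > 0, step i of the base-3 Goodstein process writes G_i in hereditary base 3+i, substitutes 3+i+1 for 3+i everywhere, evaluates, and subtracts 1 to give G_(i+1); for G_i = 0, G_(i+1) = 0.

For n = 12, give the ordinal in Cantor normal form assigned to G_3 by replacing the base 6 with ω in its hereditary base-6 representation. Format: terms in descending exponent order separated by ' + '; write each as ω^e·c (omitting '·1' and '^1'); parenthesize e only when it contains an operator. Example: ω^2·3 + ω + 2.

G_0 = 12. HB_3(12) = 3^2 + 3. Bump = 20. G_1 = 19.
G_1 = 19. HB_4(19) = 4^2 + 3. Bump = 28. G_2 = 27.
G_2 = 27. HB_5(27) = 5^2 + 2. Bump = 38. G_3 = 37.

ω^2 + 1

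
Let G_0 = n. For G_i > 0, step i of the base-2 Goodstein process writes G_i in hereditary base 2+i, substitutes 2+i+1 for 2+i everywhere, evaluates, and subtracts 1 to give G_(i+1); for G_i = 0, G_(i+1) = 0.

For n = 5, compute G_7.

G_0 = 5. HB_2(5) = 2^2 + 1. Bump = 28. G_1 = 27.
G_1 = 27. HB_3(27) = 3^3. Bump = 256. G_2 = 255.
G_2 = 255. HB_4(255) = 3·4^3 + 3·4^2 + 3·4 + 3. Bump = 468. G_3 = 467.
G_3 = 467. HB_5(467) = 3·5^3 + 3·5^2 + 3·5 + 2. Bump = 776. G_4 = 775.
G_4 = 775. HB_6(775) = 3·6^3 + 3·6^2 + 3·6 + 1. Bump = 1198. G_5 = 1197.
G_5 = 1197. HB_7(1197) = 3·7^3 + 3·7^2 + 3·7. Bump = 1752. G_6 = 1751.
G_6 = 1751. HB_8(1751) = 3·8^3 + 3·8^2 + 2·8 + 7. Bump = 2455. G_7 = 2454.

2454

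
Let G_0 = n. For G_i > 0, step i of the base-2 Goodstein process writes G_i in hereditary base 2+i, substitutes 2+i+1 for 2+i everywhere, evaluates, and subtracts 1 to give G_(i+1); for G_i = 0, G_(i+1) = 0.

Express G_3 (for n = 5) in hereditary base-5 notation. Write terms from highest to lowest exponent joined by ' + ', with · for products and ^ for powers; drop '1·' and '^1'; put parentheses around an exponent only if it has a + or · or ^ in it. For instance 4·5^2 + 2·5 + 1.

i=0: 5 = 2^2 + 1 (b=2); 2→3: 3^3 + 1 = 28; 28−1 = 27
i=1: 27 = 3^3 (b=3); 3→4: 4^4 = 256; 256−1 = 255
i=2: 255 = 3·4^3 + 3·4^2 + 3·4 + 3 (b=4); 4→5: 3·5^3 + 3·5^2 + 3·5 + 3 = 468; 468−1 = 467
i=3: 467 = 3·5^3 + 3·5^2 + 3·5 + 2 (b=5); 5→6: 3·6^3 + 3·6^2 + 3·6 + 2 = 776; 776−1 = 775

3·5^3 + 3·5^2 + 3·5 + 2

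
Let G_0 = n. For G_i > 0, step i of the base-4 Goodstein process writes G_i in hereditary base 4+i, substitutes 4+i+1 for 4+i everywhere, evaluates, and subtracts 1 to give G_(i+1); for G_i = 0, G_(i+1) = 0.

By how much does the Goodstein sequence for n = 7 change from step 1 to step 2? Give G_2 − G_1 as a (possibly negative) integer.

i=0: 7 = 4 + 3 (b=4); 4→5: 5 + 3 = 8; 8−1 = 7
i=1: 7 = 5 + 2 (b=5); 5→6: 6 + 2 = 8; 8−1 = 7

0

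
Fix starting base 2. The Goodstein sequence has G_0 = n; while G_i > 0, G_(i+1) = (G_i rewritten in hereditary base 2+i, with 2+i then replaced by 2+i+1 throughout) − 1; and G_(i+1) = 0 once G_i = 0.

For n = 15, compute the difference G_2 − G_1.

[0] 15 ≡ 2^(2 + 1) + 2^2 + 2 + 1 (base 2). Lift 3: 112. −1: 111.
[1] 111 ≡ 3^(3 + 1) + 3^3 + 3 (base 3). Lift 4: 1284. −1: 1283.

1172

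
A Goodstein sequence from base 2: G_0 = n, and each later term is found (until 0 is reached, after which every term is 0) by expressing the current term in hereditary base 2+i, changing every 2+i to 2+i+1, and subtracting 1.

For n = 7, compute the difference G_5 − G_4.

[0] 7 ≡ 2^2 + 2 + 1 (base 2). Lift 3: 31. −1: 30.
[1] 30 ≡ 3^3 + 3 (base 3). Lift 4: 260. −1: 259.
[2] 259 ≡ 4^4 + 3 (base 4). Lift 5: 3128. −1: 3127.
[3] 3127 ≡ 5^5 + 2 (base 5). Lift 6: 46658. −1: 46657.
[4] 46657 ≡ 6^6 + 1 (base 6). Lift 7: 823544. −1: 823543.

776886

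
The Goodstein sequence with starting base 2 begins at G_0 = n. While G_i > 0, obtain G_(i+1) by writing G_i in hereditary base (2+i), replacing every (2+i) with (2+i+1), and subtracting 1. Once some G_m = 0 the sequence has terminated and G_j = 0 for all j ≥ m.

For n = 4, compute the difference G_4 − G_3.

23

base 2: 4 = 2^2; at 3: 3^3 = 27; next = 26
base 3: 26 = 2·3^2 + 2·3 + 2; at 4: 2·4^2 + 2·4 + 2 = 42; next = 41
base 4: 41 = 2·4^2 + 2·4 + 1; at 5: 2·5^2 + 2·5 + 1 = 61; next = 60
base 5: 60 = 2·5^2 + 2·5; at 6: 2·6^2 + 2·6 = 84; next = 83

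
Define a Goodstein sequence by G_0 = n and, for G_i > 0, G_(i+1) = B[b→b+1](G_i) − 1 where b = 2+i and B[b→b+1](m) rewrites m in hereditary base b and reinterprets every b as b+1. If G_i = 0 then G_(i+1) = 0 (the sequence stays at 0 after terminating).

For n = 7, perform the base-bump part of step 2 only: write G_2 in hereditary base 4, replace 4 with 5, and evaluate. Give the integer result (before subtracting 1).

i=0: 7 = 2^2 + 2 + 1 (b=2); 2→3: 3^3 + 3 + 1 = 31; 31−1 = 30
i=1: 30 = 3^3 + 3 (b=3); 3→4: 4^4 + 4 = 260; 260−1 = 259
i=2: 259 = 4^4 + 3 (b=4); 4→5: 5^5 + 3 = 3128; 3128−1 = 3127

3128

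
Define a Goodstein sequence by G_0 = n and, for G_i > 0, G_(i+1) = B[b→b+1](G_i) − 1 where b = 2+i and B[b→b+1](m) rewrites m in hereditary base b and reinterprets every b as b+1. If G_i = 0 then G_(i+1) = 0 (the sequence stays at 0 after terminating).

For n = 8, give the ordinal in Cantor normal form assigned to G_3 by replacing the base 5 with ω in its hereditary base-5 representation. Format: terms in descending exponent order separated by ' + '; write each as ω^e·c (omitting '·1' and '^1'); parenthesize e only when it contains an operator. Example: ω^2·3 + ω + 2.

i=0: 8 = 2^(2 + 1) (b=2); 2→3: 3^(3 + 1) = 81; 81−1 = 80
i=1: 80 = 2·3^3 + 2·3^2 + 2·3 + 2 (b=3); 3→4: 2·4^4 + 2·4^2 + 2·4 + 2 = 554; 554−1 = 553
i=2: 553 = 2·4^4 + 2·4^2 + 2·4 + 1 (b=4); 4→5: 2·5^5 + 2·5^2 + 2·5 + 1 = 6311; 6311−1 = 6310

ω^ω·2 + ω^2·2 + ω·2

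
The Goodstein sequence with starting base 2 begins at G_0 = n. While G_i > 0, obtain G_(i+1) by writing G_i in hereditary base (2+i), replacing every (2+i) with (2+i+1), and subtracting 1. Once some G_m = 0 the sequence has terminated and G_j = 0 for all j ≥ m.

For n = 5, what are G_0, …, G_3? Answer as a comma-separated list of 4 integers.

i=0: 5 = 2^2 + 1 (b=2); 2→3: 3^3 + 1 = 28; 28−1 = 27
i=1: 27 = 3^3 (b=3); 3→4: 4^4 = 256; 256−1 = 255
i=2: 255 = 3·4^3 + 3·4^2 + 3·4 + 3 (b=4); 4→5: 3·5^3 + 3·5^2 + 3·5 + 3 = 468; 468−1 = 467

5, 27, 255, 467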